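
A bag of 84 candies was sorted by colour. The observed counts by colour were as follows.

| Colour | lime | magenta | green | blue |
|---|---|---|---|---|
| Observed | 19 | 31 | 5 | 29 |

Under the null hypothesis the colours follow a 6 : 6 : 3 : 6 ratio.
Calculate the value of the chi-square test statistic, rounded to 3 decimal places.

Ratio total = 21. Expected counts: 84×6/21 = 24, 84×6/21 = 24, 84×3/21 = 12, 84×6/21 = 24.
cat          O        E   (O−E)²/E
lime        19       24     1.0417
magenta     31       24     2.0417
green        5       12     4.0833
blue        29       24     1.0417
Sum = 8.208

8.208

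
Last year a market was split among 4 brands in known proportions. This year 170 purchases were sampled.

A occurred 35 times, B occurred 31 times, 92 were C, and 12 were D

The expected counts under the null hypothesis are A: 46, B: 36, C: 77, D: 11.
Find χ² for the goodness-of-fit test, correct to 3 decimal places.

cat         O        E   (O−E)²/E
A          35       46     2.6304
B          31       36     0.6944
C          92       77     2.9221
D          12       11     0.0909
Sum = 6.338

6.338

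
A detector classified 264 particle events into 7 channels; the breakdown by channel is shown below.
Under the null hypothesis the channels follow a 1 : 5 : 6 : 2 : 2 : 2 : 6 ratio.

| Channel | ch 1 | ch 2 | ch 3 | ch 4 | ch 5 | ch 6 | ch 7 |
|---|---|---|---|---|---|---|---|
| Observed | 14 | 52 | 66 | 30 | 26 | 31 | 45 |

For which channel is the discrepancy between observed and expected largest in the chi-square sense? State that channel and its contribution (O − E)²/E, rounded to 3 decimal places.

ch 7, 6.682

Ratio total = 24. Expected counts: 264×1/24 = 11, 264×5/24 = 55, 264×6/24 = 66, 264×2/24 = 22, 264×2/24 = 22, 264×2/24 = 22, 264×6/24 = 66.
χ² = (14−11)²/11 + (52−55)²/55 + (66−66)²/66 + (30−22)²/22 + (26−22)²/22 + (31−22)²/22 + (45−66)²/66
   = 0.8182 + 0.1636 + 0.0000 + 2.9091 + 0.7273 + 3.6818 + 6.6818
The largest term is for ch 7: 6.682.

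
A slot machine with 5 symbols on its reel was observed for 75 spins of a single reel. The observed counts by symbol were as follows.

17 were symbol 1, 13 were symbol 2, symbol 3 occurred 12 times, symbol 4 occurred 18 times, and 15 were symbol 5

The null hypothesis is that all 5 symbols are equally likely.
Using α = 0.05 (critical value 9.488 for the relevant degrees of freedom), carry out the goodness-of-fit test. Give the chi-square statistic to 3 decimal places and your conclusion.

Expected count for each of the 5 categories: 75/5 = 15.
cat           O        E   (O−E)²/E
symbol 1     17       15     0.2667
symbol 2     13       15     0.2667
symbol 3     12       15     0.6000
symbol 4     18       15     0.6000
symbol 5     15       15     0.0000
Sum = 1.733
df = 4. Since 1.733 < 9.488, we do not reject H₀.

1.733; do not reject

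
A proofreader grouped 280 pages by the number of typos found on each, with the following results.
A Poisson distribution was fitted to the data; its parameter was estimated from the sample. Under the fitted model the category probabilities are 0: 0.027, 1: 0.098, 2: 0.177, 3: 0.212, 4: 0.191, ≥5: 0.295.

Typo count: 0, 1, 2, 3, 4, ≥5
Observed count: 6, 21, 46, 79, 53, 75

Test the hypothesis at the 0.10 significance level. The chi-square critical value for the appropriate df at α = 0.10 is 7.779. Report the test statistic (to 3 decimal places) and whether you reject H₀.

Expected counts E_i = n·p_i: 280×0.027 = 7.56, 280×0.098 = 27.44, 280×0.177 = 49.56, 280×0.212 = 59.36, 280×0.191 = 53.48, 280×0.295 = 82.6.
χ² = (6−7.56)²/7.56 + (21−27.44)²/27.44 + (46−49.56)²/49.56 + (79−59.36)²/59.36 + (53−53.48)²/53.48 + (75−82.6)²/82.6
   = 0.3219 + 1.5114 + 0.2557 + 6.4981 + 0.0043 + 0.6993
Sum = 9.291
df = 4. Since 9.291 > 7.779, we reject H₀.

9.291; reject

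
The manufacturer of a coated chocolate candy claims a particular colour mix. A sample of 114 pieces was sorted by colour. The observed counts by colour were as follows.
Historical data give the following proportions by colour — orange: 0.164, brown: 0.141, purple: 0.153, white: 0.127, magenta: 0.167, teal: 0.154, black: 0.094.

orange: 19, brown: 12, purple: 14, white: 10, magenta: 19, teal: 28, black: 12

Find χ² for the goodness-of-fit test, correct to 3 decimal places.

Expected counts E_i = n·p_i: 114×0.164 = 18.696, 114×0.141 = 16.074, 114×0.153 = 17.442, 114×0.127 = 14.478, 114×0.167 = 19.038, 114×0.154 = 17.556, 114×0.094 = 10.716.
cat          O        E   (O−E)²/E
orange      19   18.696     0.0049
brown       12   16.074     1.0326
purple      14   17.442     0.6792
white       10   14.478     1.3850
magenta     19   19.038     0.0001
teal        28   17.556     6.2131
black       12   10.716     0.1538
Sum = 9.469

9.469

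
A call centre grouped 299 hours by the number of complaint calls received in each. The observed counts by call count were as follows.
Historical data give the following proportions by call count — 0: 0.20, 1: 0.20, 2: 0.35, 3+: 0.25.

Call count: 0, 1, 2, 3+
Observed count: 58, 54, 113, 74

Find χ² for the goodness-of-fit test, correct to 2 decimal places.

Expected counts E_i = n·p_i: 299×0.20 = 59.8, 299×0.20 = 59.8, 299×0.35 = 104.65, 299×0.25 = 74.75.
cat         O        E   (O−E)²/E
0          58     59.8      0.054
1          54     59.8      0.563
2         113   104.65      0.666
3+         74    74.75      0.008
Sum = 1.29

1.29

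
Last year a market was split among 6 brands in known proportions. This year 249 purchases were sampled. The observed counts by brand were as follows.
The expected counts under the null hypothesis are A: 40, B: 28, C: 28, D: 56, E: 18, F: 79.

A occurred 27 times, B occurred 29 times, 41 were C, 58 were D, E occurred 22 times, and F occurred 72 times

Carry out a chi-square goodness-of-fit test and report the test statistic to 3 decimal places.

11.877

A: (27 − 40)²/40 = 169/40 = 4.2250
B: (29 − 28)²/28 = 1/28 = 0.0357
C: (41 − 28)²/28 = 169/28 = 6.0357
D: (58 − 56)²/56 = 4/56 = 0.0714
E: (22 − 18)²/18 = 16/18 = 0.8889
F: (72 − 79)²/79 = 49/79 = 0.6203
Sum = 11.877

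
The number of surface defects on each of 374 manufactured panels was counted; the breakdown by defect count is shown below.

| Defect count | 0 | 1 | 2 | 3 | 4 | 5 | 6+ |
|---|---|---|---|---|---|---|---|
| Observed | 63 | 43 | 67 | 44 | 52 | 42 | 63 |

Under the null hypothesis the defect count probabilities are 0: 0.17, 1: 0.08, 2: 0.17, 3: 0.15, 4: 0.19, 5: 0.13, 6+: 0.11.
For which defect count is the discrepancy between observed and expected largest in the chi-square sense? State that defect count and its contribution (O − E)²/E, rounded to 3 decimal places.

6+, 11.615

Expected counts E_i = n·p_i: 374×0.17 = 63.58, 374×0.08 = 29.92, 374×0.17 = 63.58, 374×0.15 = 56.1, 374×0.19 = 71.06, 374×0.13 = 48.62, 374×0.11 = 41.14.
χ² = (63−63.58)²/63.58 + (43−29.92)²/29.92 + (67−63.58)²/63.58 + (44−56.1)²/56.1 + (52−71.06)²/71.06 + (42−48.62)²/48.62 + (63−41.14)²/41.14
   = 0.0053 + 5.7181 + 0.1840 + 2.6098 + 5.1124 + 0.9014 + 11.6154
The largest term is for 6+: 11.615.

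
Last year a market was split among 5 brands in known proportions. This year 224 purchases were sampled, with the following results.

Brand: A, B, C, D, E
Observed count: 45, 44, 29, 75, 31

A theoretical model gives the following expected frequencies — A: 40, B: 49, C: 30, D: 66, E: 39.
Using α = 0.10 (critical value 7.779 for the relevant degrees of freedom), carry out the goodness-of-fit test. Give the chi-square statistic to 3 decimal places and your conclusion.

4.037; do not reject

cat         O        E   (O−E)²/E
A          45       40     0.6250
B          44       49     0.5102
C          29       30     0.0333
D          75       66     1.2273
E          31       39     1.6410
Sum = 4.037
df = 4. Since 4.037 < 7.779, we do not reject H₀.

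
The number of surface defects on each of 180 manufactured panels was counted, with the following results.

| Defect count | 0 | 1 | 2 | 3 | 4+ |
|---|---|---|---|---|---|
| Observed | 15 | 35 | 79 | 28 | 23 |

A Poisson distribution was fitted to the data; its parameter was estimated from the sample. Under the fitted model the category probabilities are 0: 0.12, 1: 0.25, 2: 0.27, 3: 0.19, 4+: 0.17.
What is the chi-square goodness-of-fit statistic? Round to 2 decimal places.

26.27

Expected counts E_i = n·p_i: 180×0.12 = 21.6, 180×0.25 = 45, 180×0.27 = 48.6, 180×0.19 = 34.2, 180×0.17 = 30.6.
0: (15 − 21.6)²/21.6 = 43.56/21.6 = 2.017
1: (35 − 45)²/45 = 100/45 = 2.222
2: (79 − 48.6)²/48.6 = 924.16/48.6 = 19.016
3: (28 − 34.2)²/34.2 = 38.44/34.2 = 1.124
4+: (23 − 30.6)²/30.6 = 57.76/30.6 = 1.888
Sum = 26.27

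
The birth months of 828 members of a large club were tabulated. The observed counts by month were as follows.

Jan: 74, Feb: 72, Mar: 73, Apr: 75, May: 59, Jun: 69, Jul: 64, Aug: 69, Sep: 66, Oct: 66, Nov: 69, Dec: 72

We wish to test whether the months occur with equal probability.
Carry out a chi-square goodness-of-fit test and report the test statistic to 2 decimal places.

3.45

Under H₀ each category has probability 1/12, so each expected count is 828/12 = 69.
cat         O        E   (O−E)²/E
Jan        74       69      0.362
Feb        72       69      0.130
Mar        73       69      0.232
Apr        75       69      0.522
May        59       69      1.449
Jun        69       69      0.000
Jul        64       69      0.362
Aug        69       69      0.000
Sep        66       69      0.130
Oct        66       69      0.130
Nov        69       69      0.000
Dec        72       69      0.130
Sum = 3.45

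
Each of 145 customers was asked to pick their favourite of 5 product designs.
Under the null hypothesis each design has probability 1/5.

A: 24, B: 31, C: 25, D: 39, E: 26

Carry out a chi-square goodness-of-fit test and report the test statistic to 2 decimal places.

Expected count for each of the 5 categories: 145/5 = 29.
χ² = (24−29)²/29 + (31−29)²/29 + (25−29)²/29 + (39−29)²/29 + (26−29)²/29
   = 0.862 + 0.138 + 0.552 + 3.448 + 0.310
Sum = 5.31

5.31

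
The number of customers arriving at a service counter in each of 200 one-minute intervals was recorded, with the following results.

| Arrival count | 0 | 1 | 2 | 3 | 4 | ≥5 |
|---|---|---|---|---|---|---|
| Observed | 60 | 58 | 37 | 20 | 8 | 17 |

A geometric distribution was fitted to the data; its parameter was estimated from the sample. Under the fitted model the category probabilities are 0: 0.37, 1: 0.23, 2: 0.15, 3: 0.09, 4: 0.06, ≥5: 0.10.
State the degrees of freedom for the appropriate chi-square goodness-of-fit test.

There are k = 6 categories and 1 parameter estimated from the data, so df = 6 − 1 − 1 = 4.

4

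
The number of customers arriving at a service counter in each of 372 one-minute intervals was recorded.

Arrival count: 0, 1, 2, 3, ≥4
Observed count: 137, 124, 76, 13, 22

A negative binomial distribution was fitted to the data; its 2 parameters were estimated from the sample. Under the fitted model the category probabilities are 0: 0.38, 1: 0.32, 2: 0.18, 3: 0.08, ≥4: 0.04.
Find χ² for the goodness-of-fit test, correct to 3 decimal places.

Expected counts E_i = n·p_i: 372×0.38 = 141.36, 372×0.32 = 119.04, 372×0.18 = 66.96, 372×0.08 = 29.76, 372×0.04 = 14.88.
cat         O        E   (O−E)²/E
0         137   141.36     0.1345
1         124   119.04     0.2067
2          76    66.96     1.2205
3          13    29.76     9.4388
≥4         22    14.88     3.4069
Sum = 14.407

14.407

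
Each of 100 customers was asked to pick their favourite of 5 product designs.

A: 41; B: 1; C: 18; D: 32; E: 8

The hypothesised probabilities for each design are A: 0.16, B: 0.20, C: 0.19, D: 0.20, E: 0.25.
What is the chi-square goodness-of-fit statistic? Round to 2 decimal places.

Expected counts E_i = n·p_i: 100×0.16 = 16, 100×0.20 = 20, 100×0.19 = 19, 100×0.20 = 20, 100×0.25 = 25.
cat         O        E   (O−E)²/E
A          41       16     39.063
B           1       20     18.050
C          18       19      0.053
D          32       20      7.200
E           8       25     11.560
Sum = 75.93

75.93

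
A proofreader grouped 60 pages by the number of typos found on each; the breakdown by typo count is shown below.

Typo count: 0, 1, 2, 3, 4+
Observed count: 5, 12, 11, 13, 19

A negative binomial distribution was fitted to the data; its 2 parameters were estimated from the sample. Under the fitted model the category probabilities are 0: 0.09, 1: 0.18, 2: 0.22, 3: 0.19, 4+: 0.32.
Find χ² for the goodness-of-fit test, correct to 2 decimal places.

0.76

Expected counts E_i = n·p_i: 60×0.09 = 5.4, 60×0.18 = 10.8, 60×0.22 = 13.2, 60×0.19 = 11.4, 60×0.32 = 19.2.
0: (5 − 5.4)²/5.4 = 0.16/5.4 = 0.030
1: (12 − 10.8)²/10.8 = 1.44/10.8 = 0.133
2: (11 − 13.2)²/13.2 = 4.84/13.2 = 0.367
3: (13 − 11.4)²/11.4 = 2.56/11.4 = 0.225
4+: (19 − 19.2)²/19.2 = 0.04/19.2 = 0.002
Sum = 0.76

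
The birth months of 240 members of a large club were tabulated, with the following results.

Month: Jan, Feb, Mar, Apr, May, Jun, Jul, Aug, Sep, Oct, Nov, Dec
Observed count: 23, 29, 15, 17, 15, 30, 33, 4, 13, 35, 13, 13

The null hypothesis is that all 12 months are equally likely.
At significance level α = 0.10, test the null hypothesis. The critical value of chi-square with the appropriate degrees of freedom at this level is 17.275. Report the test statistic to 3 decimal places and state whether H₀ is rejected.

Expected count for each of the 12 categories: 240/12 = 20.
Jan: (23 − 20)²/20 = 9/20 = 0.4500
Feb: (29 − 20)²/20 = 81/20 = 4.0500
Mar: (15 − 20)²/20 = 25/20 = 1.2500
Apr: (17 − 20)²/20 = 9/20 = 0.4500
May: (15 − 20)²/20 = 25/20 = 1.2500
Jun: (30 − 20)²/20 = 100/20 = 5.0000
Jul: (33 − 20)²/20 = 169/20 = 8.4500
Aug: (4 − 20)²/20 = 256/20 = 12.8000
Sep: (13 − 20)²/20 = 49/20 = 2.4500
Oct: (35 − 20)²/20 = 225/20 = 11.2500
Nov: (13 − 20)²/20 = 49/20 = 2.4500
Dec: (13 − 20)²/20 = 49/20 = 2.4500
Sum = 52.300
df = 11. Since 52.300 > 17.275, we reject H₀.

52.300; reject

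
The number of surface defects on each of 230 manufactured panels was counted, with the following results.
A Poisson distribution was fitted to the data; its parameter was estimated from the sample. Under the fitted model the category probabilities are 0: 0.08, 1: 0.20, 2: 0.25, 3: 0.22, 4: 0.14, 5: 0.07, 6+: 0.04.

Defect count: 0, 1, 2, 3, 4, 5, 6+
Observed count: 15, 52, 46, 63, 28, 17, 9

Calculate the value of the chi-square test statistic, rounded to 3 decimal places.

Expected counts E_i = n·p_i: 230×0.08 = 18.4, 230×0.20 = 46, 230×0.25 = 57.5, 230×0.22 = 50.6, 230×0.14 = 32.2, 230×0.07 = 16.1, 230×0.04 = 9.2.
cat         O        E   (O−E)²/E
0          15     18.4     0.6283
1          52       46     0.7826
2          46     57.5     2.3000
3          63     50.6     3.0387
4          28     32.2     0.5478
5          17     16.1     0.0503
6+          9      9.2     0.0043
Sum = 7.352

7.352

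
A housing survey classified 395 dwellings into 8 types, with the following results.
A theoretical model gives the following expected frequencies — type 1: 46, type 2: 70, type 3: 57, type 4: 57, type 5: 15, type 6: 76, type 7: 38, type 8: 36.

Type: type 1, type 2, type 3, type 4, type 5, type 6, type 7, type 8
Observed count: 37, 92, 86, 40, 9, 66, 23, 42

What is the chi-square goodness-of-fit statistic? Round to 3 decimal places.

39.137

cat         O        E   (O−E)²/E
type 1     37       46     1.7609
type 2     92       70     6.9143
type 3     86       57    14.7544
type 4     40       57     5.0702
type 5      9       15     2.4000
type 6     66       76     1.3158
type 7     23       38     5.9211
type 8     42       36     1.0000
Sum = 39.137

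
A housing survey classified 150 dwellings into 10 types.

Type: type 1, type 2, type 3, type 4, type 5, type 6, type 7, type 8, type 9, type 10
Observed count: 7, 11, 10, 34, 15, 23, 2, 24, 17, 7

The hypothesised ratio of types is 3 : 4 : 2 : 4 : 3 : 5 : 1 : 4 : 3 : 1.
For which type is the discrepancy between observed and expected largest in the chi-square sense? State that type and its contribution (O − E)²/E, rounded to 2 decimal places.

type 4, 9.80

Ratio total = 30. Expected counts: 150×3/30 = 15, 150×4/30 = 20, 150×2/30 = 10, 150×4/30 = 20, 150×3/30 = 15, 150×5/30 = 25, 150×1/30 = 5, 150×4/30 = 20, 150×3/30 = 15, 150×1/30 = 5.
χ² = (7−15)²/15 + (11−20)²/20 + (10−10)²/10 + (34−20)²/20 + (15−15)²/15 + (23−25)²/25 + (2−5)²/5 + (24−20)²/20 + (17−15)²/15 + (7−5)²/5
   = 4.267 + 4.050 + 0.000 + 9.800 + 0.000 + 0.160 + 1.800 + 0.800 + 0.267 + 0.800
The largest term is for type 4: 9.80.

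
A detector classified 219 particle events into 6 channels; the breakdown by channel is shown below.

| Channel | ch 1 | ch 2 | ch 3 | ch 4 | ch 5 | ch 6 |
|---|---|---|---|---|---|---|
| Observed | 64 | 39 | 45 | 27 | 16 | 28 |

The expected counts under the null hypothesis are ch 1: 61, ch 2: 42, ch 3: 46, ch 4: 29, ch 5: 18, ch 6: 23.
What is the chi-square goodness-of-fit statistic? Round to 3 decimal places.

χ² = (64−61)²/61 + (39−42)²/42 + (45−46)²/46 + (27−29)²/29 + (16−18)²/18 + (28−23)²/23
   = 0.1475 + 0.2143 + 0.0217 + 0.1379 + 0.2222 + 1.0870
Sum = 1.831

1.831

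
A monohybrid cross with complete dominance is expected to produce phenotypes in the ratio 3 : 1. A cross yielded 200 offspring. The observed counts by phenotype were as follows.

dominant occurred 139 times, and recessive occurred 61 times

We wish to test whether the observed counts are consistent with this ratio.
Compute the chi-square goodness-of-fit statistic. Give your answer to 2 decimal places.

Ratio total = 4. Expected counts: 200×3/4 = 150, 200×1/4 = 50.
dominant: (139 − 150)²/150 = 121/150 = 0.807
recessive: (61 − 50)²/50 = 121/50 = 2.420
Sum = 3.23

3.23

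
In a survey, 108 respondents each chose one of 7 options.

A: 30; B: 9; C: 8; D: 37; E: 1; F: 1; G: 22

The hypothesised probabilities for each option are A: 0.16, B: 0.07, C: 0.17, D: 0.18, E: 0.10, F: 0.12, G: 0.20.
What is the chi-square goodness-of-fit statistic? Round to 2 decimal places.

Expected counts E_i = n·p_i: 108×0.16 = 17.28, 108×0.07 = 7.56, 108×0.17 = 18.36, 108×0.18 = 19.44, 108×0.10 = 10.8, 108×0.12 = 12.96, 108×0.20 = 21.6.
A: (30 − 17.28)²/17.28 = 161.7984/17.28 = 9.363
B: (9 − 7.56)²/7.56 = 2.0736/7.56 = 0.274
C: (8 − 18.36)²/18.36 = 107.3296/18.36 = 5.846
D: (37 − 19.44)²/19.44 = 308.3536/19.44 = 15.862
E: (1 − 10.8)²/10.8 = 96.04/10.8 = 8.893
F: (1 − 12.96)²/12.96 = 143.0416/12.96 = 11.037
G: (22 − 21.6)²/21.6 = 0.16/21.6 = 0.007
Sum = 51.28

51.28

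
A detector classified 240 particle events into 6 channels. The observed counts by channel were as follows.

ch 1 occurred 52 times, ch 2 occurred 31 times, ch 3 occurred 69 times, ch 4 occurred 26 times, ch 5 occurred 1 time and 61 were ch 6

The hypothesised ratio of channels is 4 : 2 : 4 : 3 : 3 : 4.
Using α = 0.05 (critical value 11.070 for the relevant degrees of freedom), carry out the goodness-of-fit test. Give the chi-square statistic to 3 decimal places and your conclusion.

51.889; reject

Ratio total = 20. Expected counts: 240×4/20 = 48, 240×2/20 = 24, 240×4/20 = 48, 240×3/20 = 36, 240×3/20 = 36, 240×4/20 = 48.
ch 1: (52 − 48)²/48 = 16/48 = 0.3333
ch 2: (31 − 24)²/24 = 49/24 = 2.0417
ch 3: (69 − 48)²/48 = 441/48 = 9.1875
ch 4: (26 − 36)²/36 = 100/36 = 2.7778
ch 5: (1 − 36)²/36 = 1225/36 = 34.0278
ch 6: (61 − 48)²/48 = 169/48 = 3.5208
Sum = 51.889
df = 5. Since 51.889 > 11.070, we reject H₀.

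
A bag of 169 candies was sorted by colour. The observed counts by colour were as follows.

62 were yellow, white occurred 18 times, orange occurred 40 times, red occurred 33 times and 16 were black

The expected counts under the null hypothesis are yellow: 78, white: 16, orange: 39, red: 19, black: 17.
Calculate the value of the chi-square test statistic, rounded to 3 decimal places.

13.932

χ² = (62−78)²/78 + (18−16)²/16 + (40−39)²/39 + (33−19)²/19 + (16−17)²/17
   = 3.2821 + 0.2500 + 0.0256 + 10.3158 + 0.0588
Sum = 13.932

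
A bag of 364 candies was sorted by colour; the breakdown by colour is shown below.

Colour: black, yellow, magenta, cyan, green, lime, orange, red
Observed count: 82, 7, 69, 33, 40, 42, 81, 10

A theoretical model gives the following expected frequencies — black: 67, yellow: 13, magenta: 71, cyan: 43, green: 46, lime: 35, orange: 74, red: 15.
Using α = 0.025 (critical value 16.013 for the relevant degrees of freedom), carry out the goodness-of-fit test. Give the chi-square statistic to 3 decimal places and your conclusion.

13.021; do not reject

χ² = (82−67)²/67 + (7−13)²/13 + (69−71)²/71 + (33−43)²/43 + (40−46)²/46 + (42−35)²/35 + (81−74)²/74 + (10−15)²/15
   = 3.3582 + 2.7692 + 0.0563 + 2.3256 + 0.7826 + 1.4000 + 0.6622 + 1.6667
Sum = 13.021
df = 7. Since 13.021 < 16.013, we do not reject H₀.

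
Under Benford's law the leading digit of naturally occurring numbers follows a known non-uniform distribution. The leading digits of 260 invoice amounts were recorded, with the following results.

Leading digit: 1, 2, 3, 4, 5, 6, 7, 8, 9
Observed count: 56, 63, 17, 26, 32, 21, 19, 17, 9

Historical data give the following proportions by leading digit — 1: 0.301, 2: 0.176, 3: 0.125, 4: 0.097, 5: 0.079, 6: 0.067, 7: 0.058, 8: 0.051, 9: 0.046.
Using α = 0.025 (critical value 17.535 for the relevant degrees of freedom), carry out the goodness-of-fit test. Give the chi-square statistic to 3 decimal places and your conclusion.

Expected counts E_i = n·p_i: 260×0.301 = 78.26, 260×0.176 = 45.76, 260×0.125 = 32.5, 260×0.097 = 25.22, 260×0.079 = 20.54, 260×0.067 = 17.42, 260×0.058 = 15.08, 260×0.051 = 13.26, 260×0.046 = 11.96.
1: (56 − 78.26)²/78.26 = 495.5076/78.26 = 6.3316
2: (63 − 45.76)²/45.76 = 297.2176/45.76 = 6.4951
3: (17 − 32.5)²/32.5 = 240.25/32.5 = 7.3923
4: (26 − 25.22)²/25.22 = 0.6084/25.22 = 0.0241
5: (32 − 20.54)²/20.54 = 131.3316/20.54 = 6.3939
6: (21 − 17.42)²/17.42 = 12.8164/17.42 = 0.7357
7: (19 − 15.08)²/15.08 = 15.3664/15.08 = 1.0190
8: (17 − 13.26)²/13.26 = 13.9876/13.26 = 1.0549
9: (9 − 11.96)²/11.96 = 8.7616/11.96 = 0.7326
Sum = 30.179
df = 8. Since 30.179 > 17.535, we reject H₀.

30.179; reject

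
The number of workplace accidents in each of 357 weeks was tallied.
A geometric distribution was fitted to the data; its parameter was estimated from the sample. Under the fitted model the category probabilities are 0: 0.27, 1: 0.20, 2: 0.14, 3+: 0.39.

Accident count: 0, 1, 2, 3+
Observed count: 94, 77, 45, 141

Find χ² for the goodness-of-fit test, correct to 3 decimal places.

1.017

Expected counts E_i = n·p_i: 357×0.27 = 96.39, 357×0.20 = 71.4, 357×0.14 = 49.98, 357×0.39 = 139.23.
χ² = (94−96.39)²/96.39 + (77−71.4)²/71.4 + (45−49.98)²/49.98 + (141−139.23)²/139.23
   = 0.0593 + 0.4392 + 0.4962 + 0.0225
Sum = 1.017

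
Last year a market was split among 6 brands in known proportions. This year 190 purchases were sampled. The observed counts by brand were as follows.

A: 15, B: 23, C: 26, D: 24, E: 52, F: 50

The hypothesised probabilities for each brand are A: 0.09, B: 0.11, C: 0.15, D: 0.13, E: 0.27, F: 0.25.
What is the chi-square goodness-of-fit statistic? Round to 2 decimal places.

Expected counts E_i = n·p_i: 190×0.09 = 17.1, 190×0.11 = 20.9, 190×0.15 = 28.5, 190×0.13 = 24.7, 190×0.27 = 51.3, 190×0.25 = 47.5.
cat         O        E   (O−E)²/E
A          15     17.1      0.258
B          23     20.9      0.211
C          26     28.5      0.219
D          24     24.7      0.020
E          52     51.3      0.010
F          50     47.5      0.132
Sum = 0.85

0.85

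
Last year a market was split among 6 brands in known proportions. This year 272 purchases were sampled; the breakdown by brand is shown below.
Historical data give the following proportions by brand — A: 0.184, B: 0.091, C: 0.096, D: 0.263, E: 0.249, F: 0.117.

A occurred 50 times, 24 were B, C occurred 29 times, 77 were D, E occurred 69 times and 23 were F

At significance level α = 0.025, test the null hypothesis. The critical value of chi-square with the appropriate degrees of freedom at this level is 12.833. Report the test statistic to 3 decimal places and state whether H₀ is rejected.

3.230; do not reject

Expected counts E_i = n·p_i: 272×0.184 = 50.048, 272×0.091 = 24.752, 272×0.096 = 26.112, 272×0.263 = 71.536, 272×0.249 = 67.728, 272×0.117 = 31.824.
χ² = (50−50.048)²/50.048 + (24−24.752)²/24.752 + (29−26.112)²/26.112 + (77−71.536)²/71.536 + (69−67.728)²/67.728 + (23−31.824)²/31.824
   = 0.0000 + 0.0228 + 0.3194 + 0.4173 + 0.0239 + 2.4467
Sum = 3.230
df = 5. Since 3.230 < 12.833, we do not reject H₀.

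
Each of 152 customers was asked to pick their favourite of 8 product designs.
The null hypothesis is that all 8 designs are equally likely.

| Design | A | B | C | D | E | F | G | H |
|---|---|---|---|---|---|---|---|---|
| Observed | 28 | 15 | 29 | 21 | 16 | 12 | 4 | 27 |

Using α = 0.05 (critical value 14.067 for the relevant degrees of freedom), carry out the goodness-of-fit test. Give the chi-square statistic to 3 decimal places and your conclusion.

Expected count for each of the 8 categories: 152/8 = 19.
χ² = (28−19)²/19 + (15−19)²/19 + (29−19)²/19 + (21−19)²/19 + (16−19)²/19 + (12−19)²/19 + (4−19)²/19 + (27−19)²/19
   = 4.2632 + 0.8421 + 5.2632 + 0.2105 + 0.4737 + 2.5789 + 11.8421 + 3.3684
Sum = 28.842
df = 7. Since 28.842 > 14.067, we reject H₀.

28.842; reject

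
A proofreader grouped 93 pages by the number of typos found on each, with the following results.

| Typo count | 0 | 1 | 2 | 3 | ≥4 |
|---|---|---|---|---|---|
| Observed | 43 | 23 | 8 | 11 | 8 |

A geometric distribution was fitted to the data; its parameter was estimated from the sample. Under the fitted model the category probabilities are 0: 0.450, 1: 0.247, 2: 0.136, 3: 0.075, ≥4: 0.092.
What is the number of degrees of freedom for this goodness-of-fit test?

3

There are k = 5 categories and 1 parameter estimated from the data, so df = 5 − 1 − 1 = 3.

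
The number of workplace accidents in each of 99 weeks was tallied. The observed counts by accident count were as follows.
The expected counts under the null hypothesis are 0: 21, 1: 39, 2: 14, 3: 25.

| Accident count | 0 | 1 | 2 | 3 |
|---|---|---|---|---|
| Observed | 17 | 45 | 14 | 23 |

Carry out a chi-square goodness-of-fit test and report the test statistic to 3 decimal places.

χ² = (17−21)²/21 + (45−39)²/39 + (14−14)²/14 + (23−25)²/25
   = 0.7619 + 0.9231 + 0.0000 + 0.1600
Sum = 1.845

1.845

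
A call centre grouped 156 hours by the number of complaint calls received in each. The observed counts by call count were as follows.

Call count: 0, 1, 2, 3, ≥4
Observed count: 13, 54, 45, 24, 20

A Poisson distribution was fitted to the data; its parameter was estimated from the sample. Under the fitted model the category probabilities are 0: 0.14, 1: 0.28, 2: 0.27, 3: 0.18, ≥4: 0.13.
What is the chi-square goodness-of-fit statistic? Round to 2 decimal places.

Expected counts E_i = n·p_i: 156×0.14 = 21.84, 156×0.28 = 43.68, 156×0.27 = 42.12, 156×0.18 = 28.08, 156×0.13 = 20.28.
0: (13 − 21.84)²/21.84 = 78.1456/21.84 = 3.578
1: (54 − 43.68)²/43.68 = 106.5024/43.68 = 2.438
2: (45 − 42.12)²/42.12 = 8.2944/42.12 = 0.197
3: (24 − 28.08)²/28.08 = 16.6464/28.08 = 0.593
≥4: (20 − 20.28)²/20.28 = 0.0784/20.28 = 0.004
Sum = 6.81

6.81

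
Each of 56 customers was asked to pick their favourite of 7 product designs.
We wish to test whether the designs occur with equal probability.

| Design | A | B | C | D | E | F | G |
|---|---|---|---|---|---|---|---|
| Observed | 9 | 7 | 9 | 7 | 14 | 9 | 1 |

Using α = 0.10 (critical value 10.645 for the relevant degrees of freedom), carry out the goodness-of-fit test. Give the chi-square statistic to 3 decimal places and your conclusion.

Expected count for each of the 7 categories: 56/7 = 8.
A: (9 − 8)²/8 = 1/8 = 0.1250
B: (7 − 8)²/8 = 1/8 = 0.1250
C: (9 − 8)²/8 = 1/8 = 0.1250
D: (7 − 8)²/8 = 1/8 = 0.1250
E: (14 − 8)²/8 = 36/8 = 4.5000
F: (9 − 8)²/8 = 1/8 = 0.1250
G: (1 − 8)²/8 = 49/8 = 6.1250
Sum = 11.250
df = 6. Since 11.250 > 10.645, we reject H₀.

11.250; reject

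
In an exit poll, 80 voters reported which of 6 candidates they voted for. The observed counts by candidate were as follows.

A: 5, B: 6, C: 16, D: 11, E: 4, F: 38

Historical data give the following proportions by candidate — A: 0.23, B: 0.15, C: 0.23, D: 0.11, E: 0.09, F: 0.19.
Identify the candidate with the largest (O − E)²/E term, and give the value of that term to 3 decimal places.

F, 34.200

Expected counts E_i = n·p_i: 80×0.23 = 18.4, 80×0.15 = 12, 80×0.23 = 18.4, 80×0.11 = 8.8, 80×0.09 = 7.2, 80×0.19 = 15.2.
A: (5 − 18.4)²/18.4 = 179.56/18.4 = 9.7587
B: (6 − 12)²/12 = 36/12 = 3.0000
C: (16 − 18.4)²/18.4 = 5.76/18.4 = 0.3130
D: (11 − 8.8)²/8.8 = 4.84/8.8 = 0.5500
E: (4 − 7.2)²/7.2 = 10.24/7.2 = 1.4222
F: (38 − 15.2)²/15.2 = 519.84/15.2 = 34.2000
The largest term is for F: 34.200.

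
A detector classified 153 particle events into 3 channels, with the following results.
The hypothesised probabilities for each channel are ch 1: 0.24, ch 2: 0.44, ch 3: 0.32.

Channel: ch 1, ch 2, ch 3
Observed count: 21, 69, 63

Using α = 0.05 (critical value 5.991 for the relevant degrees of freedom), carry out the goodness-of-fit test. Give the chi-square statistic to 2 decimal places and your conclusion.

10.80; reject

Expected counts E_i = n·p_i: 153×0.24 = 36.72, 153×0.44 = 67.32, 153×0.32 = 48.96.
cat         O        E   (O−E)²/E
ch 1       21    36.72      6.730
ch 2       69    67.32      0.042
ch 3       63    48.96      4.026
Sum = 10.80
df = 2. Since 10.80 > 5.991, we reject H₀.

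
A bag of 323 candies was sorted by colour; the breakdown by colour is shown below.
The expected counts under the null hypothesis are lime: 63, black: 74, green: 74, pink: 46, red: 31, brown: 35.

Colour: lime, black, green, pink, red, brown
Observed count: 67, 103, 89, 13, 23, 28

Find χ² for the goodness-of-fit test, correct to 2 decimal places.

41.80

lime: (67 − 63)²/63 = 16/63 = 0.254
black: (103 − 74)²/74 = 841/74 = 11.365
green: (89 − 74)²/74 = 225/74 = 3.041
pink: (13 − 46)²/46 = 1089/46 = 23.674
red: (23 − 31)²/31 = 64/31 = 2.065
brown: (28 − 35)²/35 = 49/35 = 1.400
Sum = 41.80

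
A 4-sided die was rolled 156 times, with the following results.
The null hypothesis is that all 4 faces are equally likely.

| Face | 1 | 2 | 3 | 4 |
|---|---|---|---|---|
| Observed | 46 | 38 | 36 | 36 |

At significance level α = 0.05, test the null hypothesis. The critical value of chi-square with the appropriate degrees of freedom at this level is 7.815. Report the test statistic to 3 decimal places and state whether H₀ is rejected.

1.744; do not reject

Under H₀ each category has probability 1/4, so each expected count is 156/4 = 39.
1: (46 − 39)²/39 = 49/39 = 1.2564
2: (38 − 39)²/39 = 1/39 = 0.0256
3: (36 − 39)²/39 = 9/39 = 0.2308
4: (36 − 39)²/39 = 9/39 = 0.2308
Sum = 1.744
df = 3. Since 1.744 < 7.815, we do not reject H₀.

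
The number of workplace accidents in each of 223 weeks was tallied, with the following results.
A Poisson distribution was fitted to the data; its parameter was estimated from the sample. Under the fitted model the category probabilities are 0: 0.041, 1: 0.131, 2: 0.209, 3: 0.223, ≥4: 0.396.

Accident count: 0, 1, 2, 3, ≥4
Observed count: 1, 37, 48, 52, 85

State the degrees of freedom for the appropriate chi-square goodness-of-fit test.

3

There are k = 5 categories and 1 parameter estimated from the data, so df = 5 − 1 − 1 = 3.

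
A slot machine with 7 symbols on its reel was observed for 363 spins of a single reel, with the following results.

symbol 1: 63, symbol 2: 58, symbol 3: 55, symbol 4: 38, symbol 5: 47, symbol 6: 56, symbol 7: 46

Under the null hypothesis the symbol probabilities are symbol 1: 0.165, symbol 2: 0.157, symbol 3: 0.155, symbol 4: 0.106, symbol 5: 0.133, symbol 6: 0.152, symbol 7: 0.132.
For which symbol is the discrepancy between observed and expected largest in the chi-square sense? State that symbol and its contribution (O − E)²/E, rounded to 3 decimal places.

symbol 1, 0.161

Expected counts E_i = n·p_i: 363×0.165 = 59.895, 363×0.157 = 56.991, 363×0.155 = 56.265, 363×0.106 = 38.478, 363×0.133 = 48.279, 363×0.152 = 55.176, 363×0.132 = 47.916.
symbol 1: (63 − 59.895)²/59.895 = 9.641025/59.895 = 0.1610
symbol 2: (58 − 56.991)²/56.991 = 1.018081/56.991 = 0.0179
symbol 3: (55 − 56.265)²/56.265 = 1.600225/56.265 = 0.0284
symbol 4: (38 − 38.478)²/38.478 = 0.228484/38.478 = 0.0059
symbol 5: (47 − 48.279)²/48.279 = 1.635841/48.279 = 0.0339
symbol 6: (56 − 55.176)²/55.176 = 0.678976/55.176 = 0.0123
symbol 7: (46 − 47.916)²/47.916 = 3.671056/47.916 = 0.0766
The largest term is for symbol 1: 0.161.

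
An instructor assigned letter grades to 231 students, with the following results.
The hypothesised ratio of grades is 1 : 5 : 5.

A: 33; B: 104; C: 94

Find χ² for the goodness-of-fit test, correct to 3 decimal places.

Ratio total = 11. Expected counts: 231×1/11 = 21, 231×5/11 = 105, 231×5/11 = 105.
cat         O        E   (O−E)²/E
A          33       21     6.8571
B         104      105     0.0095
C          94      105     1.1524
Sum = 8.019

8.019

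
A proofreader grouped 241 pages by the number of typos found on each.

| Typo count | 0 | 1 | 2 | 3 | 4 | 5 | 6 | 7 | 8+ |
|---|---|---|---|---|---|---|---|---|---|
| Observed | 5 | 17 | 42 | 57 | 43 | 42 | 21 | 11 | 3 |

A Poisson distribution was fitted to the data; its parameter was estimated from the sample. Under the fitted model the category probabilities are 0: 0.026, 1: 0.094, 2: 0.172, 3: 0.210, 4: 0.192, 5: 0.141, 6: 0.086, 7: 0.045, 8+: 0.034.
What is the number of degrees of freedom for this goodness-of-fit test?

There are k = 9 categories and 1 parameter estimated from the data, so df = 9 − 1 − 1 = 7.

7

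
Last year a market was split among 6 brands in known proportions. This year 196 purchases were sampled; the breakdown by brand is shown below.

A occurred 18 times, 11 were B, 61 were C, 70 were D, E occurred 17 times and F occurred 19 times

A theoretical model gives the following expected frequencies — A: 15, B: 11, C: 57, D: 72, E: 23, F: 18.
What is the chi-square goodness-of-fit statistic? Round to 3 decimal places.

2.557

cat         O        E   (O−E)²/E
A          18       15     0.6000
B          11       11     0.0000
C          61       57     0.2807
D          70       72     0.0556
E          17       23     1.5652
F          19       18     0.0556
Sum = 2.557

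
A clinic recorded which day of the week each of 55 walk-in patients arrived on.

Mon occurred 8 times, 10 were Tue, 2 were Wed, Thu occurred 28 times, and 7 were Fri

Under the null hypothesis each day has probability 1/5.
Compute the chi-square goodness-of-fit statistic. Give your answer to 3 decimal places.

Expected count for each of the 5 categories: 55/5 = 11.
cat         O        E   (O−E)²/E
Mon         8       11     0.8182
Tue        10       11     0.0909
Wed         2       11     7.3636
Thu        28       11    26.2727
Fri         7       11     1.4545
Sum = 36.000

36.000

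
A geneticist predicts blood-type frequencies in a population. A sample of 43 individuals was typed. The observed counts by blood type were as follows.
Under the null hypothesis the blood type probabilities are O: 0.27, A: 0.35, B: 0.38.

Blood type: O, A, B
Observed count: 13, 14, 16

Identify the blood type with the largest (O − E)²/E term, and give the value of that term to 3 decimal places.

Expected counts E_i = n·p_i: 43×0.27 = 11.61, 43×0.35 = 15.05, 43×0.38 = 16.34.
cat         O        E   (O−E)²/E
O          13    11.61     0.1664
A          14    15.05     0.0733
B          16    16.34     0.0071
The largest term is for O: 0.166.

O, 0.166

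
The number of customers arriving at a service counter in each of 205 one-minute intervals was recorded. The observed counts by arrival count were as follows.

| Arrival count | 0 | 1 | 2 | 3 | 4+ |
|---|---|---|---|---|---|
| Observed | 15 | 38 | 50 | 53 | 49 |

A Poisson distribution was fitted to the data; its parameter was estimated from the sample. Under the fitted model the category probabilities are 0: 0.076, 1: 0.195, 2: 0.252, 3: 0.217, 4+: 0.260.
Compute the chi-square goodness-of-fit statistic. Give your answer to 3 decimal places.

2.149

Expected counts E_i = n·p_i: 205×0.076 = 15.58, 205×0.195 = 39.975, 205×0.252 = 51.66, 205×0.217 = 44.485, 205×0.260 = 53.3.
0: (15 − 15.58)²/15.58 = 0.3364/15.58 = 0.0216
1: (38 − 39.975)²/39.975 = 3.900625/39.975 = 0.0976
2: (50 − 51.66)²/51.66 = 2.7556/51.66 = 0.0533
3: (53 − 44.485)²/44.485 = 72.505225/44.485 = 1.6299
4+: (49 − 53.3)²/53.3 = 18.49/53.3 = 0.3469
Sum = 2.149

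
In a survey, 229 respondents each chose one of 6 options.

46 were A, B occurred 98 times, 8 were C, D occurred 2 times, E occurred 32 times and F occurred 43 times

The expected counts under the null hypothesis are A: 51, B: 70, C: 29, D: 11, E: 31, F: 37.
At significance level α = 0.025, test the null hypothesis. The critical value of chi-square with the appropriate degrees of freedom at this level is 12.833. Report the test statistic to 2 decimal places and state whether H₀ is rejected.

35.27; reject

χ² = (46−51)²/51 + (98−70)²/70 + (8−29)²/29 + (2−11)²/11 + (32−31)²/31 + (43−37)²/37
   = 0.490 + 11.200 + 15.207 + 7.364 + 0.032 + 0.973
Sum = 35.27
df = 5. Since 35.27 > 12.833, we reject H₀.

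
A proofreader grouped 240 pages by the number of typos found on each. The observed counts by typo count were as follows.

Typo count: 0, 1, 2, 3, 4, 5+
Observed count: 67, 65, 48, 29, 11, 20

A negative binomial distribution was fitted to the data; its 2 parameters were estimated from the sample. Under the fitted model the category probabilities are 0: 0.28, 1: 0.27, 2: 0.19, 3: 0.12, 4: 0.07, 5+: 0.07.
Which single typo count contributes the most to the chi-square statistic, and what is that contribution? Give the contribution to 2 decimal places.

Expected counts E_i = n·p_i: 240×0.28 = 67.2, 240×0.27 = 64.8, 240×0.19 = 45.6, 240×0.12 = 28.8, 240×0.07 = 16.8, 240×0.07 = 16.8.
cat         O        E   (O−E)²/E
0          67     67.2      0.001
1          65     64.8      0.001
2          48     45.6      0.126
3          29     28.8      0.001
4          11     16.8      2.002
5+         20     16.8      0.610
The largest term is for 4: 2.00.

4, 2.00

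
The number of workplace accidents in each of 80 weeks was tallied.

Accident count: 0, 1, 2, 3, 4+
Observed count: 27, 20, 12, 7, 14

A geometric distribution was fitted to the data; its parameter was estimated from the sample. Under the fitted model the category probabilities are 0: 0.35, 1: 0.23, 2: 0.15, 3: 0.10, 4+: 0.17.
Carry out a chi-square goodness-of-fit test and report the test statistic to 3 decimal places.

Expected counts E_i = n·p_i: 80×0.35 = 28, 80×0.23 = 18.4, 80×0.15 = 12, 80×0.10 = 8, 80×0.17 = 13.6.
χ² = (27−28)²/28 + (20−18.4)²/18.4 + (12−12)²/12 + (7−8)²/8 + (14−13.6)²/13.6
   = 0.0357 + 0.1391 + 0.0000 + 0.1250 + 0.0118
Sum = 0.312

0.312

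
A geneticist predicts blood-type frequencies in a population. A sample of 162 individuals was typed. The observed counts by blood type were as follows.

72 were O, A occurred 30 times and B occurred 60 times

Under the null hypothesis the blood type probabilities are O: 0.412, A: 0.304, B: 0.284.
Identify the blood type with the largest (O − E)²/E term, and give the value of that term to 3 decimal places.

Expected counts E_i = n·p_i: 162×0.412 = 66.744, 162×0.304 = 49.248, 162×0.284 = 46.008.
O: (72 − 66.744)²/66.744 = 27.625536/66.744 = 0.4139
A: (30 − 49.248)²/49.248 = 370.485504/49.248 = 7.5229
B: (60 − 46.008)²/46.008 = 195.776064/46.008 = 4.2553
The largest term is for A: 7.523.

A, 7.523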